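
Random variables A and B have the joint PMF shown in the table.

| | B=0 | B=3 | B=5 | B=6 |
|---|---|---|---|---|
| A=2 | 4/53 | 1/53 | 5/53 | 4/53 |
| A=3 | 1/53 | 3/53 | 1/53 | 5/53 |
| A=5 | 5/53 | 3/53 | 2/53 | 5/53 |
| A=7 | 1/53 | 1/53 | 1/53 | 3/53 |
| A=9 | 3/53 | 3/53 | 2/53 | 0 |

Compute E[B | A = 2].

P(A = 2) = 14/53.
Summing B·P(A=x,B=y) over the conditioning event gives 52/53.
E[B | A = 2] = (52/53) / (14/53) = 26/7.

26/7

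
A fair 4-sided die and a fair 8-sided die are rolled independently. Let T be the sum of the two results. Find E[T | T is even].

7

P(T is even) = 1/2.
Σ over the event: 2·1/32 + 4·3/32 + 6·1/8 + 8·1/8 + 10·3/32 + 12·1/32 = 7/2.
E[T | T is even] = (7/2) / (1/2) = 7.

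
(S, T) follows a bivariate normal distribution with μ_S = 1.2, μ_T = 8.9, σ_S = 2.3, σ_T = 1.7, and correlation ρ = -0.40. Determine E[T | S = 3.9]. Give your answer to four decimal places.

E[T | S=x] = μ_T + ρ(σ_T/σ_S)(x − μ_S) for jointly normal variables.
E[T | S=3.9] = 8.9 + (-0.40)·(1.7/2.3)·(3.9 − (1.2)) = 8.9 + (-0.29565)·(2.7) = 8.1017.

8.1017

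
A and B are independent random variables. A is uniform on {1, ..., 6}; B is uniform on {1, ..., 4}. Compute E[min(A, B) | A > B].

P(A > B) = 7/12.
Summing min(A,B)·P(x,y) over outcomes with A > B gives 5/4.
E[min(A, B) | A > B] = (5/4) / (7/12) = 15/7.

15/7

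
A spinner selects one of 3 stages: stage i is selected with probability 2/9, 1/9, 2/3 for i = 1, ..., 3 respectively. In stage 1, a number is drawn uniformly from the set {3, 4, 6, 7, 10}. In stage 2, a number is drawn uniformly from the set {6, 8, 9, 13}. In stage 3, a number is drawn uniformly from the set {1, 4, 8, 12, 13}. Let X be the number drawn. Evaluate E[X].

37/5

E[X | stage 1] = (3+4+6+7+10)/5 = 6.
E[X | stage 2] = (6+8+9+13)/4 = 9.
E[X | stage 3] = (1+4+8+12+13)/5 = 38/5.
E[X] = (2/9)·(6) + (1/9)·(9) + (2/3)·(38/5) = 37/5.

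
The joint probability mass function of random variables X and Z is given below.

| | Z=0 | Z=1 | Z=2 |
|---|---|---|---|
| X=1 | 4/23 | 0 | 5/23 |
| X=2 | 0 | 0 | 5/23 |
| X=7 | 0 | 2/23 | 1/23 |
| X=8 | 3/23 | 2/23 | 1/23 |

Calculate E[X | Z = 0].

4

P(Z = 0) = 7/23.
Σ X·P over the event = 1·(4/23) + 8·(3/23) = 28/23.
E[X | Z = 0] = (28/23) / (7/23) = 4.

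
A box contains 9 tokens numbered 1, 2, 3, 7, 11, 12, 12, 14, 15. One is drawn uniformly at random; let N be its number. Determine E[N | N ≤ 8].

P(N ≤ 8) = 4/9.
Σ over the event: 1·1/9 + 2·1/9 + 3·1/9 + 7·1/9 = 13/9.
E[N | N ≤ 8] = (13/9) / (4/9) = 13/4.

13/4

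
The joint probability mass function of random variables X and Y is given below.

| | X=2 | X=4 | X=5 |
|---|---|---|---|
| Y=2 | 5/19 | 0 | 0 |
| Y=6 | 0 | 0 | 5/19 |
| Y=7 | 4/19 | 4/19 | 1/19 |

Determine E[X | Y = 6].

P(Y = 6) = 5/19.
Σ X·P over the event = 5·(5/19) = 25/19.
E[X | Y = 6] = (25/19) / (5/19) = 5.

5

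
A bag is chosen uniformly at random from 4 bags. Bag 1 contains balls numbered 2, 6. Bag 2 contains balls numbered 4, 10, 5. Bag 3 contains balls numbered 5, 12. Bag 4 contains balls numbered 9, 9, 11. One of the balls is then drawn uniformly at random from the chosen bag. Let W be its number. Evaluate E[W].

57/8

E[W | bag 1] = (2+6)/2 = 4.
E[W | bag 2] = (4+10+5)/3 = 19/3.
E[W | bag 3] = (5+12)/2 = 17/2.
E[W | bag 4] = (9+9+11)/3 = 29/3.
E[W] = (1/4)·(4) + (1/4)·(19/3) + (1/4)·(17/2) + (1/4)·(29/3) = 57/8.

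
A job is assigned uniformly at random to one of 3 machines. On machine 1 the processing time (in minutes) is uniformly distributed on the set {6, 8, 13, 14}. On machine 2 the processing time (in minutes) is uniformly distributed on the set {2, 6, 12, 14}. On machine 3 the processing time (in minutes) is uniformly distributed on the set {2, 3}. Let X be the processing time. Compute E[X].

E[X | machine 1] = (6+8+13+14)/4 = 41/4.
E[X | machine 2] = (2+6+12+14)/4 = 17/2.
E[X | machine 3] = (2+3)/2 = 5/2.
E[X] = (1/3)·(41/4) + (1/3)·(17/2) + (1/3)·(5/2) = 85/12.

85/12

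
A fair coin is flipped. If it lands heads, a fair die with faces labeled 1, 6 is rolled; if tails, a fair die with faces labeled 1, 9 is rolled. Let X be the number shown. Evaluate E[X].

17/4

E[X | heads] = (1+6)/2 = 7/2.
E[X | tails] = (1+9)/2 = 5.
By the law of total expectation,
E[X] = (1/2)·(7/2) + (1/2)·(5) = 17/4.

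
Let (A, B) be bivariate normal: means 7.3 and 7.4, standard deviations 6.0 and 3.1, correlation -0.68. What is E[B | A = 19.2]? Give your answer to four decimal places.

The regression of B on A has slope ρ·σ_B/σ_A and passes through (μ_A, μ_B).
E[B | A=19.2] = 7.4 + (-0.68)·(3.1/6.0)·(19.2 − (7.3)) = 7.4 + (-0.351333)·(11.9) = 3.2191.

3.2191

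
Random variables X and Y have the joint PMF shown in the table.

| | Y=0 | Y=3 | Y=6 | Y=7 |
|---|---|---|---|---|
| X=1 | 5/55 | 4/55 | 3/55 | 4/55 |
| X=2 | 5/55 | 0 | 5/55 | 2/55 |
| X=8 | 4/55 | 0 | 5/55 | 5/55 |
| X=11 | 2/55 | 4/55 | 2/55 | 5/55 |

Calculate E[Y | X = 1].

P(X = 1) = 16/55.
Summing Y·P(X=x,Y=y) over the conditioning event gives 58/55.
E[Y | X = 1] = (58/55) / (16/55) = 29/8.

29/8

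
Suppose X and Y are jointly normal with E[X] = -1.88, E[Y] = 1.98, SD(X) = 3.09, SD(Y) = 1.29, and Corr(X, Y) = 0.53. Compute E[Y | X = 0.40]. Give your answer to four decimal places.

The regression of Y on X has slope ρ·σ_Y/σ_X and passes through (μ_X, μ_Y).
E[Y | X=0.40] = 1.98 + (0.53)·(1.29/3.09)·(0.40 − (-1.88)) = 1.98 + (0.22126)·(2.28) = 2.4845.

2.4845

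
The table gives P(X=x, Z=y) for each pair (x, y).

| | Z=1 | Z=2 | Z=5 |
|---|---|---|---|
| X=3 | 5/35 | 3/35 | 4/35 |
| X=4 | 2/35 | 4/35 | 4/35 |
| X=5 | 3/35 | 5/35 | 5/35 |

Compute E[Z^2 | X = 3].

P(X = 3) = 12/35.
Σ Z^2·P over the event = 1·(5/35) + 4·(3/35) + 25·(4/35) = 117/35.
E[Z^2 | X = 3] = (117/35) / (12/35) = 39/4.

39/4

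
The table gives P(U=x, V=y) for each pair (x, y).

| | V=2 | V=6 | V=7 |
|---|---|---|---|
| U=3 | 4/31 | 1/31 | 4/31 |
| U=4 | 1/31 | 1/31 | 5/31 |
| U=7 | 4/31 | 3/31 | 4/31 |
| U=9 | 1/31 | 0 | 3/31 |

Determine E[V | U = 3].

P(U = 3) = 9/31.
Σ V·P over the event = 2·(4/31) + 6·(1/31) + 7·(4/31) = 42/31.
E[V | U = 3] = (42/31) / (9/31) = 14/3.

14/3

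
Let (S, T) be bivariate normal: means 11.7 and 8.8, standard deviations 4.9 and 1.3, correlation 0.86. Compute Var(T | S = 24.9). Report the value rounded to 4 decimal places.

0.4401

The conditional variance in a bivariate normal is σ_T²(1 − ρ²), independent of x.
Var(T | S=24.9) = (1.3)²·(1 − (0.86)²) = 1.69·0.2604 = 0.4401.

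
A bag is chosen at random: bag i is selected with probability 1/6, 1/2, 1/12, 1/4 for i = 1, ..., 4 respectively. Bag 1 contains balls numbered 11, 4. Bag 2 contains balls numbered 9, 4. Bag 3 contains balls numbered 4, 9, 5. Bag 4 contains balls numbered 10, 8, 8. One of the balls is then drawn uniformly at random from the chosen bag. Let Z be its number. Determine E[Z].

43/6

E[Z | bag 1] = (11+4)/2 = 15/2.
E[Z | bag 2] = (9+4)/2 = 13/2.
E[Z | bag 3] = (4+9+5)/3 = 6.
E[Z | bag 4] = (10+8+8)/3 = 26/3.
E[Z] = (1/6)·(15/2) + (1/2)·(13/2) + (1/12)·(6) + (1/4)·(26/3) = 43/6.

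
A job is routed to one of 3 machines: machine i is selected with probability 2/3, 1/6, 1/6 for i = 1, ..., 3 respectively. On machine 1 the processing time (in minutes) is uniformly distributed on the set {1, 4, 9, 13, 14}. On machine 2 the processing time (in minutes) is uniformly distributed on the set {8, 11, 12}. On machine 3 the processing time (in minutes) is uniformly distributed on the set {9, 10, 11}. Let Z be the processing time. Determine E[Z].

797/90

E[Z | machine 1] = (1+4+9+13+14)/5 = 41/5.
E[Z | machine 2] = (8+11+12)/3 = 31/3.
E[Z | machine 3] = (9+10+11)/3 = 10.
E[Z] = (2/3)·(41/5) + (1/6)·(31/3) + (1/6)·(10) = 797/90.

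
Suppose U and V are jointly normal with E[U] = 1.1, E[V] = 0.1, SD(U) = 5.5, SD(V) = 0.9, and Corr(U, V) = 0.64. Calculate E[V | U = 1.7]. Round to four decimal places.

E[V | U=x] = μ_V + ρ(σ_V/σ_U)(x − μ_U) for jointly normal variables.
E[V | U=1.7] = 0.1 + (0.64)·(0.9/5.5)·(1.7 − (1.1)) = 0.1 + (0.10473)·(0.6) = 0.1628.

0.1628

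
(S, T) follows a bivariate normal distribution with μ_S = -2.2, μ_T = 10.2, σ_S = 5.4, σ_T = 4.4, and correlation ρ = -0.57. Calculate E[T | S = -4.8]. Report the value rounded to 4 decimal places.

11.4076

E[T | S=x] = μ_T + ρ(σ_T/σ_S)(x − μ_S) for jointly normal variables.
E[T | S=-4.8] = 10.2 + (-0.57)·(4.4/5.4)·(-4.8 − (-2.2)) = 10.2 + (-0.464444)·(-2.6) = 11.4076.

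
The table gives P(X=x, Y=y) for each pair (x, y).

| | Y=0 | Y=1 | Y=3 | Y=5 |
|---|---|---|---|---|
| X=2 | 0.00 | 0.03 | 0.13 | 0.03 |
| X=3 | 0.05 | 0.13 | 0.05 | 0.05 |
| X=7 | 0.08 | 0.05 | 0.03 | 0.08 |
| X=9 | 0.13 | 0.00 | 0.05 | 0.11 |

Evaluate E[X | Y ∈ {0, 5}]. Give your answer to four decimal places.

P(Y ∈ {0, 5}) = 0.53.
Σ X·P over the event = 2·(0.03) + 3·(0.05) + 3·(0.05) + 7·(0.08) + 7·(0.08) + 9·(0.13) + 9·(0.11) = 3.64.
E[X | Y ∈ {0, 5}] = (3.64) / (0.53) = 6.8679.

6.8679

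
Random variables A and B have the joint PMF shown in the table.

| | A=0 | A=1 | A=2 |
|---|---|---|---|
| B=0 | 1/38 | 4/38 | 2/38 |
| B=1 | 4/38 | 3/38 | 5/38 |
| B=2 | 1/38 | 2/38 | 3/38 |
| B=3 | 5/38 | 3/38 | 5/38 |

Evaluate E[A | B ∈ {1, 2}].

P(B ∈ {1, 2}) = 9/19.
Summing A·P(A=x,B=y) over the conditioning event gives 21/38.
E[A | B ∈ {1, 2}] = (21/38) / (9/19) = 7/6.

7/6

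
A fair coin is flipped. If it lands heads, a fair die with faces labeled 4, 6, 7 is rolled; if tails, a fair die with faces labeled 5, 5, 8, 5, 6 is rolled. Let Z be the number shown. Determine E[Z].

E[Z | heads] = (4+6+7)/3 = 17/3.
E[Z | tails] = (5+5+8+5+6)/5 = 29/5.
E[Z] = (1/2)·(17/3) + (1/2)·(29/5) = 86/15.

86/15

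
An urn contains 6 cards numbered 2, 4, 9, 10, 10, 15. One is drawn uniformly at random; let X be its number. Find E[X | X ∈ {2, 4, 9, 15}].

P(X ∈ {2, 4, 9, 15}) = 2/3.
Σ over the event: 2·1/6 + 4·1/6 + 9·1/6 + 15·1/6 = 5.
E[X | X ∈ {2, 4, 9, 15}] = (5) / (2/3) = 15/2.

15/2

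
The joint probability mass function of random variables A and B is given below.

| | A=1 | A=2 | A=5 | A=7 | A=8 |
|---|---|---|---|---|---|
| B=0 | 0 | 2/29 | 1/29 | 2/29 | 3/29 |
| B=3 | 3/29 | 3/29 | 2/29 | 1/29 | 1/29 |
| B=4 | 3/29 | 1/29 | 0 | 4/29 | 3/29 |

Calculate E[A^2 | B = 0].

323/8

P(B = 0) = 8/29.
Σ A^2·P over the event = 4·(2/29) + 25·(1/29) + 49·(2/29) + 64·(3/29) = 323/29.
E[A^2 | B = 0] = (323/29) / (8/29) = 323/8.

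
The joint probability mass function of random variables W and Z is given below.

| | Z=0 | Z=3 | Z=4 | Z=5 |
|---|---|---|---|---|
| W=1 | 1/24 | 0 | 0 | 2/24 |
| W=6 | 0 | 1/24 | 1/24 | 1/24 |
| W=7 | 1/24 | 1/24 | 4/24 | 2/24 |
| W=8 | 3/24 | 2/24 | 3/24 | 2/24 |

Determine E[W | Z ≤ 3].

61/9

P(Z ≤ 3) = 3/8.
Σ W·P over the event = 1·(1/24) + 6·(1/24) + 7·(1/24) + 7·(1/24) + 8·(3/24) + 8·(2/24) = 61/24.
E[W | Z ≤ 3] = (61/24) / (3/8) = 61/9.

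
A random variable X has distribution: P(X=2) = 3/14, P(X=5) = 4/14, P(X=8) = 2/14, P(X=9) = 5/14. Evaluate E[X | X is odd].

P(X is odd) = 9/14.
Σ over the event: 5·2/7 + 9·5/14 = 65/14.
E[X | X is odd] = (65/14) / (9/14) = 65/9.

65/9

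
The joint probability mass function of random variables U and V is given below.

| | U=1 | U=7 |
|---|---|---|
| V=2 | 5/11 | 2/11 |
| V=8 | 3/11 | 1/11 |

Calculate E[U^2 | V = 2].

103/7

P(V = 2) = 7/11.
Summing U^2·P(U=x,V=y) over the conditioning event gives 103/11.
E[U^2 | V = 2] = (103/11) / (7/11) = 103/7.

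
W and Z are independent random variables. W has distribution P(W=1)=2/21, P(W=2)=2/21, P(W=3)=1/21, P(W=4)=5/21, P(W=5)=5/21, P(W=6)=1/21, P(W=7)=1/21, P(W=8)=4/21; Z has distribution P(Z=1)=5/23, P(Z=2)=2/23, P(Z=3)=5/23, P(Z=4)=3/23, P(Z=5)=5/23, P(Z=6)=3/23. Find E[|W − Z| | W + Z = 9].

P(W + Z = 9) = 10/69.
Summing |W−Z|·P(x,y) over outcomes with W + Z = 9 gives 214/483.
E[|W − Z| | W + Z = 9] = (214/483) / (10/69) = 107/35.

107/35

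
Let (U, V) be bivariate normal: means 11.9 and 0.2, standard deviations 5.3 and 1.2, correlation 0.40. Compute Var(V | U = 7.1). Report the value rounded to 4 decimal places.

Var(V | U=x) = (1 − ρ²)·σ_V².
Var(V | U=7.1) = (1.2)²·(1 − (0.40)²) = 1.44·0.84 = 1.2096.

1.2096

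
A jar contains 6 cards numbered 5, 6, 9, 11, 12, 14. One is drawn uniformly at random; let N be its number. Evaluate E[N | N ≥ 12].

13

P(N ≥ 12) = 1/3.
Σ over the event: 12·1/6 + 14·1/6 = 13/3.
E[N | N ≥ 12] = (13/3) / (1/3) = 13.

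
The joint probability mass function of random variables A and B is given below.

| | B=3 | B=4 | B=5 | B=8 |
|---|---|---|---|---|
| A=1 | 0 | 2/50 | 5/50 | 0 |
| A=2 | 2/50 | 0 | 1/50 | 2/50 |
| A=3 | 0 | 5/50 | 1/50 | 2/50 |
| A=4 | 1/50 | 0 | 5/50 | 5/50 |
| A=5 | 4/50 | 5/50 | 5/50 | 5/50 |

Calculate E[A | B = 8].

55/14

P(B = 8) = 7/25.
Σ A·P over the event = 2·(2/50) + 3·(2/50) + 4·(5/50) + 5·(5/50) = 11/10.
E[A | B = 8] = (11/10) / (7/25) = 55/14.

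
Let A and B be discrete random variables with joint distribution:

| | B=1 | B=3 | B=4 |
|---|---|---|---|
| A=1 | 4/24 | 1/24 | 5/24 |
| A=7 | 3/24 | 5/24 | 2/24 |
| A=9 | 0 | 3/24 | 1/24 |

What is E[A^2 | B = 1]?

P(B = 1) = 7/24.
Summing A^2·P(A=x,B=y) over the conditioning event gives 151/24.
E[A^2 | B = 1] = (151/24) / (7/24) = 151/7.

151/7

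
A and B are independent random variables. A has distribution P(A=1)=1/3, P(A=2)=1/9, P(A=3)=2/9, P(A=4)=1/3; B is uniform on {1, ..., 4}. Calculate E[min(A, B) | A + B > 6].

27/8

P(A + B > 6) = 2/9.
Summing min(A,B)·P(x,y) over outcomes with A + B > 6 gives 3/4.
E[min(A, B) | A + B > 6] = (3/4) / (2/9) = 27/8.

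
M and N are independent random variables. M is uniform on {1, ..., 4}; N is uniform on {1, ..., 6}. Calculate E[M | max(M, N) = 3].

12/5

Outcomes with max(M, N) = 3: (1,3), (2,3), (3,1), (3,2), (3,3), each with probability 1/24.
E[M | max(M, N) = 3] = (1 + 2 + 3 + 3 + 3) / 5 = 12/5.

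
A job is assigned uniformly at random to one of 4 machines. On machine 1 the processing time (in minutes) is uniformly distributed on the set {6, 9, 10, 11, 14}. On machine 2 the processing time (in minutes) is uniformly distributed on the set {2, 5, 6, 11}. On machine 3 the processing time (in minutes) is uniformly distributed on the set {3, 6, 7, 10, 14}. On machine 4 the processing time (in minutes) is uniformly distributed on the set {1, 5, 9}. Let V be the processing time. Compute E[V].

E[V | machine 1] = (6+9+10+11+14)/5 = 10.
E[V | machine 2] = (2+5+6+11)/4 = 6.
E[V | machine 3] = (3+6+7+10+14)/5 = 8.
E[V | machine 4] = (1+5+9)/3 = 5.
By the law of total expectation,
E[V] = (1/4)·(10) + (1/4)·(6) + (1/4)·(8) + (1/4)·(5) = 29/4.

29/4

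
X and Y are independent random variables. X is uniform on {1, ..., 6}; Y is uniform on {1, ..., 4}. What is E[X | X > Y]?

32/7

P(X > Y) = 7/12.
Summing X·P(x,y) over outcomes with X > Y gives 8/3.
E[X | X > Y] = (8/3) / (7/12) = 32/7.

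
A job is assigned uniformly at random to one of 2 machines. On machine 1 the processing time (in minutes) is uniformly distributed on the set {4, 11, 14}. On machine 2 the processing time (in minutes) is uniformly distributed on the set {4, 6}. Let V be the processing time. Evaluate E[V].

22/3

E[V | machine 1] = (4+11+14)/3 = 29/3.
E[V | machine 2] = (4+6)/2 = 5.
E[V] = (1/2)·(29/3) + (1/2)·(5) = 22/3.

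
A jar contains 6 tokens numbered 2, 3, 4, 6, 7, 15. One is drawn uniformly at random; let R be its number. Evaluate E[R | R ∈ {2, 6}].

P(R ∈ {2, 6}) = 1/3.
Σ over the event: 2·1/6 + 6·1/6 = 4/3.
E[R | R ∈ {2, 6}] = (4/3) / (1/3) = 4.

4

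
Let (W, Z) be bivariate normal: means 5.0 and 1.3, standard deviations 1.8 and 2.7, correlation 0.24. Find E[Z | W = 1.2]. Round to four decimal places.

-0.0680

For a bivariate normal, E[Z | W=x] = μ_Z + ρ·(σ_Z/σ_W)·(x − μ_W).
E[Z | W=1.2] = 1.3 + (0.24)·(2.7/1.8)·(1.2 − (5.0)) = 1.3 + (0.36)·(-3.8) = -0.0680.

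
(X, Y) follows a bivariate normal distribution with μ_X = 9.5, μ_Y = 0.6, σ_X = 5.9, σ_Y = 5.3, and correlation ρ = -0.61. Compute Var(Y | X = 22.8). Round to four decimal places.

The conditional variance in a bivariate normal is σ_Y²(1 − ρ²), independent of x.
Var(Y | X=22.8) = (5.3)²·(1 − (-0.61)²) = 28.09·0.6279 = 17.6377.

17.6377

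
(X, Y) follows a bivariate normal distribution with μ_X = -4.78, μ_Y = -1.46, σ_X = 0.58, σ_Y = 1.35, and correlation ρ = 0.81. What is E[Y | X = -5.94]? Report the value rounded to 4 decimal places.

-3.6470

E[Y | X=x] = μ_Y + ρ(σ_Y/σ_X)(x − μ_X) for jointly normal variables.
E[Y | X=-5.94] = -1.46 + (0.81)·(1.35/0.58)·(-5.94 − (-4.78)) = -1.46 + (1.88534)·(-1.16) = -3.6470.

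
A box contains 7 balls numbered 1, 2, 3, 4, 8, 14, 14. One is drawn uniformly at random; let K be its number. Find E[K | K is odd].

P(K is odd) = 2/7.
Σ over the event: 1·1/7 + 3·1/7 = 4/7.
E[K | K is odd] = (4/7) / (2/7) = 2.

2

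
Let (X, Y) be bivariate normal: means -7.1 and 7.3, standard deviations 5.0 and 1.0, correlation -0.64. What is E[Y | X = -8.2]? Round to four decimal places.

7.4408

E[Y | X=x] = μ_Y + ρ(σ_Y/σ_X)(x − μ_X) for jointly normal variables.
E[Y | X=-8.2] = 7.3 + (-0.64)·(1.0/5.0)·(-8.2 − (-7.1)) = 7.3 + (-0.128)·(-1.1) = 7.4408.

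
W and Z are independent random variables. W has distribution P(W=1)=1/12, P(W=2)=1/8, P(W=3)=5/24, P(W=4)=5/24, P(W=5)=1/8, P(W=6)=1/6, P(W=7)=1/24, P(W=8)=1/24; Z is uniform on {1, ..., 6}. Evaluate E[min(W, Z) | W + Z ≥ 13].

P(W + Z ≥ 13) = 1/48.
Summing min(W,Z)·P(x,y) over outcomes with W + Z ≥ 13 gives 17/144.
E[min(W, Z) | W + Z ≥ 13] = (17/144) / (1/48) = 17/3.

17/3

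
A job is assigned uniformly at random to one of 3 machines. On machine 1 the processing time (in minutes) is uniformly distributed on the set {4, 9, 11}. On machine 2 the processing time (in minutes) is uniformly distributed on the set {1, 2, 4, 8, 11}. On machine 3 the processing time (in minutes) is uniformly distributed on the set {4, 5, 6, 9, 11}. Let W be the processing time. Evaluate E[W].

101/15

E[W | machine 1] = (4+9+11)/3 = 8.
E[W | machine 2] = (1+2+4+8+11)/5 = 26/5.
E[W | machine 3] = (4+5+6+9+11)/5 = 7.
By the law of total expectation,
E[W] = (1/3)·(8) + (1/3)·(26/5) + (1/3)·(7) = 101/15.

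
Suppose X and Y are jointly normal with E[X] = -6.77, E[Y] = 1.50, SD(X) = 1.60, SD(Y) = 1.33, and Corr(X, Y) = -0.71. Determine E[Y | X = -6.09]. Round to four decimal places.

For a bivariate normal, E[Y | X=x] = μ_Y + ρ·(σ_Y/σ_X)·(x − μ_X).
E[Y | X=-6.09] = 1.50 + (-0.71)·(1.33/1.60)·(-6.09 − (-6.77)) = 1.50 + (-0.59019)·(0.68) = 1.0987.

1.0987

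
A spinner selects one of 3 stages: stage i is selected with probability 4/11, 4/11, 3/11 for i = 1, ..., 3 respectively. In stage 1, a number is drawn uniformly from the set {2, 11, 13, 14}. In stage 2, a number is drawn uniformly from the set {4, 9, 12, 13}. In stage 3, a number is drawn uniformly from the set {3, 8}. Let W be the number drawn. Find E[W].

E[W | stage 1] = (2+11+13+14)/4 = 10.
E[W | stage 2] = (4+9+12+13)/4 = 19/2.
E[W | stage 3] = (3+8)/2 = 11/2.
By the law of total expectation,
E[W] = (4/11)·(10) + (4/11)·(19/2) + (3/11)·(11/2) = 189/22.

189/22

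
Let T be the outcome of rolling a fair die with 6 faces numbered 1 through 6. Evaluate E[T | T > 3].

5

Given T > 3, T is equally likely to be any of {4, 5, 6}.
E[T | T > 3] = (4 + 5 + 6) / 3 = 5.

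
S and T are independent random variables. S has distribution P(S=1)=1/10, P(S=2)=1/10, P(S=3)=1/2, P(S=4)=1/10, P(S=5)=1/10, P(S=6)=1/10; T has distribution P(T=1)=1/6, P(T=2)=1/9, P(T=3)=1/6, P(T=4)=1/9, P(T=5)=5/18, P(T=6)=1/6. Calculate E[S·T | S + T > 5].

1019/67

P(S + T > 5) = 67/90.
Summing ST·P(x,y) over outcomes with S + T > 5 gives 1019/90.
E[S·T | S + T > 5] = (1019/90) / (67/90) = 1019/67.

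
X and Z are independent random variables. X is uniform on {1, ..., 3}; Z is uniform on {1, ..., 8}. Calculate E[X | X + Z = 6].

2

Outcomes with X + Z = 6: (1,5), (2,4), (3,3), each with probability 1/24.
E[X | X + Z = 6] = (1 + 2 + 3) / 3 = 2.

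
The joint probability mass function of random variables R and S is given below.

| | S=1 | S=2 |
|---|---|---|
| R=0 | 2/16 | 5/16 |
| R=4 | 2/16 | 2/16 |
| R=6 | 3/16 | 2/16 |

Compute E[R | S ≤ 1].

P(S ≤ 1) = 7/16.
Σ R·P over the event = 0·(2/16) + 4·(2/16) + 6·(3/16) = 13/8.
E[R | S ≤ 1] = (13/8) / (7/16) = 26/7.

26/7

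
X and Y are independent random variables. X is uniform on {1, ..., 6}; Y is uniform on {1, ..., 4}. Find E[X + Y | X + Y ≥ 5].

62/9

P(X + Y ≥ 5) = 3/4.
Summing (X+Y)·P(x,y) over outcomes with X + Y ≥ 5 gives 31/6.
E[X + Y | X + Y ≥ 5] = (31/6) / (3/4) = 62/9.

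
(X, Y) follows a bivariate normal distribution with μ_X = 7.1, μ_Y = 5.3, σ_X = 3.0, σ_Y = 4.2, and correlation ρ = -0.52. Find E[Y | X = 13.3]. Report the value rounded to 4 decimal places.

0.7864

The regression of Y on X has slope ρ·σ_Y/σ_X and passes through (μ_X, μ_Y).
E[Y | X=13.3] = 5.3 + (-0.52)·(4.2/3.0)·(13.3 − (7.1)) = 5.3 + (-0.728)·(6.2) = 0.7864.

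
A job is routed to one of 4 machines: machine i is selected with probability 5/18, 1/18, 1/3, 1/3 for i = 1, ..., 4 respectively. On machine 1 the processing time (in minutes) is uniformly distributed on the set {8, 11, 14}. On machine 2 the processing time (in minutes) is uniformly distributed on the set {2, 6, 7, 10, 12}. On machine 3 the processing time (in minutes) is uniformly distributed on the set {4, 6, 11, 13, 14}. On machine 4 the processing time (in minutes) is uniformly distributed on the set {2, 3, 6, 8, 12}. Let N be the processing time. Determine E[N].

E[N | machine 1] = (8+11+14)/3 = 11.
E[N | machine 2] = (2+6+7+10+12)/5 = 37/5.
E[N | machine 3] = (4+6+11+13+14)/5 = 48/5.
E[N | machine 4] = (2+3+6+8+12)/5 = 31/5.
By the law of total expectation,
E[N] = (5/18)·(11) + (1/18)·(37/5) + (1/3)·(48/5) + (1/3)·(31/5) = 131/15.

131/15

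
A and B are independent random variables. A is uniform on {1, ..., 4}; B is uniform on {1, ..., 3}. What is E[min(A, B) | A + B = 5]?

P(A + B = 5) = 1/4.
Summing min(A,B)·P(x,y) over outcomes with A + B = 5 gives 5/12.
E[min(A, B) | A + B = 5] = (5/12) / (1/4) = 5/3.

5/3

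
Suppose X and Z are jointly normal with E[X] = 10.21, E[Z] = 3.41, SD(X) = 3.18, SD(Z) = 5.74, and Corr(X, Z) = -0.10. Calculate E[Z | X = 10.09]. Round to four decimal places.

3.4317

For a bivariate normal, E[Z | X=x] = μ_Z + ρ·(σ_Z/σ_X)·(x − μ_X).
E[Z | X=10.09] = 3.41 + (-0.10)·(5.74/3.18)·(10.09 − (10.21)) = 3.41 + (-0.1805)·(-0.12) = 3.4317.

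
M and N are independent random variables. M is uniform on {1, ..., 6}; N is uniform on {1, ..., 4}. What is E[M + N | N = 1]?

9/2

Outcomes with N = 1: (1,1), (2,1), (3,1), (4,1), (5,1), (6,1), each with probability 1/24.
E[M + N | N = 1] = (2 + 3 + 4 + 5 + 6 + 7) / 6 = 9/2.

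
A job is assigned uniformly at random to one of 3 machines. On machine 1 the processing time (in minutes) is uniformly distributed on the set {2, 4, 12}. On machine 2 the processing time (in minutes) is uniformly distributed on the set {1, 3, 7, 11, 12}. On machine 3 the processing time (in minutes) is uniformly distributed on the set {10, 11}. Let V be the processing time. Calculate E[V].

E[V | machine 1] = (2+4+12)/3 = 6.
E[V | machine 2] = (1+3+7+11+12)/5 = 34/5.
E[V | machine 3] = (10+11)/2 = 21/2.
By the law of total expectation,
E[V] = (1/3)·(6) + (1/3)·(34/5) + (1/3)·(21/2) = 233/30.

233/30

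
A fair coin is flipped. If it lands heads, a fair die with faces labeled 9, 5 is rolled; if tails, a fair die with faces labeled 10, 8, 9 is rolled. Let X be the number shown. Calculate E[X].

8

E[X | heads] = (9+5)/2 = 7.
E[X | tails] = (10+8+9)/3 = 9.
By the law of total expectation,
E[X] = (1/2)·(7) + (1/2)·(9) = 8.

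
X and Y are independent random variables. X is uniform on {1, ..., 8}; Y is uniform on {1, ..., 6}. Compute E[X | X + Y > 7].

160/27

P(X + Y > 7) = 9/16.
Summing X·P(x,y) over outcomes with X + Y > 7 gives 10/3.
E[X | X + Y > 7] = (10/3) / (9/16) = 160/27.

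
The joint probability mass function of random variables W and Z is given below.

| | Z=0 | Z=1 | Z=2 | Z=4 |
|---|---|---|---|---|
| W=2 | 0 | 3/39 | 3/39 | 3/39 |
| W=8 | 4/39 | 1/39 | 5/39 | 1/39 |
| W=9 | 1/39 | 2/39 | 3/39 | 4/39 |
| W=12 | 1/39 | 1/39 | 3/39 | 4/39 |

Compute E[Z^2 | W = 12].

77/9

P(W = 12) = 3/13.
Summing Z^2·P(W=x,Z=y) over the conditioning event gives 77/39.
E[Z^2 | W = 12] = (77/39) / (3/13) = 77/9.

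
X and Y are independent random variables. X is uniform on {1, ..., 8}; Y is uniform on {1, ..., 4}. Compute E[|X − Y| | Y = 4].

2

Outcomes with Y = 4: (1,4), (2,4), (3,4), (4,4), (5,4), (6,4), (7,4), (8,4), each with probability 1/32.
E[|X − Y| | Y = 4] = (3 + 2 + 1 + 0 + 1 + 2 + 3 + 4) / 8 = 2.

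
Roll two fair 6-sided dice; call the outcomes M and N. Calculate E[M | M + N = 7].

7/2

Outcomes with M + N = 7: (1,6), (2,5), (3,4), (4,3), (5,2), (6,1), each with probability 1/36.
E[M | M + N = 7] = (1 + 2 + 3 + 4 + 5 + 6) / 6 = 7/2.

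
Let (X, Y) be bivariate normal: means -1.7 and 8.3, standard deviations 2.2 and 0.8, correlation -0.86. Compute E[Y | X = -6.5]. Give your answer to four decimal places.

The regression of Y on X has slope ρ·σ_Y/σ_X and passes through (μ_X, μ_Y).
E[Y | X=-6.5] = 8.3 + (-0.86)·(0.8/2.2)·(-6.5 − (-1.7)) = 8.3 + (-0.31273)·(-4.8) = 9.8011.

9.8011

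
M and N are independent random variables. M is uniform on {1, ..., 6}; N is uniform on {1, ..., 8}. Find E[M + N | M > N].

7

P(M > N) = 5/16.
Summing (M+N)·P(x,y) over outcomes with M > N gives 35/16.
E[M + N | M > N] = (35/16) / (5/16) = 7.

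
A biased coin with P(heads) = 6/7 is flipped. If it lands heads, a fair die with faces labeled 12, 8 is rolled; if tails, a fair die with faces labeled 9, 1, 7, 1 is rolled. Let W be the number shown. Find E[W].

E[W | heads] = (12+8)/2 = 10.
E[W | tails] = (9+1+7+1)/4 = 9/2.
By the law of total expectation,
E[W] = (6/7)·(10) + (1/7)·(9/2) = 129/14.

129/14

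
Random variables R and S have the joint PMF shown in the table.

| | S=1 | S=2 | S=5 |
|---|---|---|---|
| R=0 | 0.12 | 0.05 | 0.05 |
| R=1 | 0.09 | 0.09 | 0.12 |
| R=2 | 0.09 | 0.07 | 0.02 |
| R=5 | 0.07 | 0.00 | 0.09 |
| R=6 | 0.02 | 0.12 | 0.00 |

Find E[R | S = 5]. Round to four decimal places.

2.1786

P(S = 5) = 0.28.
Σ R·P over the event = 0·(0.05) + 1·(0.12) + 2·(0.02) + 5·(0.09) = 0.61.
E[R | S = 5] = (0.61) / (0.28) = 2.1786.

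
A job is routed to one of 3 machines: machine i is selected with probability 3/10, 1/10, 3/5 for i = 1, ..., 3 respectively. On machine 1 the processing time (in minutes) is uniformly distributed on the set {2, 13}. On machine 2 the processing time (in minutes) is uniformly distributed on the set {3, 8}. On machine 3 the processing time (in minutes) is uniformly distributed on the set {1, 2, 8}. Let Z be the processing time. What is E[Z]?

5

E[Z | machine 1] = (2+13)/2 = 15/2.
E[Z | machine 2] = (3+8)/2 = 11/2.
E[Z | machine 3] = (1+2+8)/3 = 11/3.
E[Z] = (3/10)·(15/2) + (1/10)·(11/2) + (3/5)·(11/3) = 5.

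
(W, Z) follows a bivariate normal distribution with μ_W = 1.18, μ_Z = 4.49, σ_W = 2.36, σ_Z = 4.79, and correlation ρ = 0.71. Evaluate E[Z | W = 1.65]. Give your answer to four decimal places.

The regression of Z on W has slope ρ·σ_Z/σ_W and passes through (μ_W, μ_Z).
E[Z | W=1.65] = 4.49 + (0.71)·(4.79/2.36)·(1.65 − (1.18)) = 4.49 + (1.4411)·(0.47) = 5.1673.

5.1673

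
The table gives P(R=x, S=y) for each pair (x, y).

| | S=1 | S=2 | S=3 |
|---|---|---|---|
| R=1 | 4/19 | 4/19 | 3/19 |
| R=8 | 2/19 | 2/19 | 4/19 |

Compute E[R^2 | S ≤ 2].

P(S ≤ 2) = 12/19.
Σ R^2·P over the event = 1·(4/19) + 1·(4/19) + 64·(2/19) + 64·(2/19) = 264/19.
E[R^2 | S ≤ 2] = (264/19) / (12/19) = 22.

22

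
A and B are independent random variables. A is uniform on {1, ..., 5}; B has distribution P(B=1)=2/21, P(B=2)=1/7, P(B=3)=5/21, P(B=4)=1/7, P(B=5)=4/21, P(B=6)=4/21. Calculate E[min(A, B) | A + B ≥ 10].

P(A + B ≥ 10) = 4/35.
Summing min(A,B)·P(x,y) over outcomes with A + B ≥ 10 gives 8/15.
E[min(A, B) | A + B ≥ 10] = (8/15) / (4/35) = 14/3.

14/3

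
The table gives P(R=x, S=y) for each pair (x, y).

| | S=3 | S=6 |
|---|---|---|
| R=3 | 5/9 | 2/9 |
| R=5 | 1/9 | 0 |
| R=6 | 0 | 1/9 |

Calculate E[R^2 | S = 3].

P(S = 3) = 2/3.
Σ R^2·P over the event = 9·(5/9) + 25·(1/9) = 70/9.
E[R^2 | S = 3] = (70/9) / (2/3) = 35/3.

35/3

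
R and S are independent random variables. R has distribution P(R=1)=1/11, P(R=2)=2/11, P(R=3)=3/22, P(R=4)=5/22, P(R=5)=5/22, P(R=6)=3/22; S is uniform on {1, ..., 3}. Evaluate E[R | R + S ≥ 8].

P(R + S ≥ 8) = 1/6.
Summing R·P(x,y) over outcomes with R + S ≥ 8 gives 61/66.
E[R | R + S ≥ 8] = (61/66) / (1/6) = 61/11.

61/11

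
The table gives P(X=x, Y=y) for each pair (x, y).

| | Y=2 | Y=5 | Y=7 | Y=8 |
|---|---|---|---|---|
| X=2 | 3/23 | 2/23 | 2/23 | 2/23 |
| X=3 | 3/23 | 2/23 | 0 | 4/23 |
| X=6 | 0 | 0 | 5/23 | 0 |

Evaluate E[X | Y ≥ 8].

8/3

P(Y ≥ 8) = 6/23.
Σ X·P over the event = 2·(2/23) + 3·(4/23) = 16/23.
E[X | Y ≥ 8] = (16/23) / (6/23) = 8/3.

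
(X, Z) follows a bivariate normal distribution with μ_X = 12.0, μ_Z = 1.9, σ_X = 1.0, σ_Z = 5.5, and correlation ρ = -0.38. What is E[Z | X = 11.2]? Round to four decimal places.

E[Z | X=x] = μ_Z + ρ(σ_Z/σ_X)(x − μ_X) for jointly normal variables.
E[Z | X=11.2] = 1.9 + (-0.38)·(5.5/1.0)·(11.2 − (12.0)) = 1.9 + (-2.09)·(-0.8) = 3.5720.

3.5720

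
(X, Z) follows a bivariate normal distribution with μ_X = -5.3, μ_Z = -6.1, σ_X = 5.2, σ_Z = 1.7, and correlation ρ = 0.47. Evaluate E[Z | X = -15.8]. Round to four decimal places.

For a bivariate normal, E[Z | X=x] = μ_Z + ρ·(σ_Z/σ_X)·(x − μ_X).
E[Z | X=-15.8] = -6.1 + (0.47)·(1.7/5.2)·(-15.8 − (-5.3)) = -6.1 + (0.153654)·(-10.5) = -7.7134.

-7.7134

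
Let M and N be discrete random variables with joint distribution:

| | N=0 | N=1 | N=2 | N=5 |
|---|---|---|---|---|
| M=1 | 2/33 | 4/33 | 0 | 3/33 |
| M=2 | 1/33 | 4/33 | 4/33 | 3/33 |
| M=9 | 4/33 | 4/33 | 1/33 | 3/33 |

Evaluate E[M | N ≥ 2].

P(N ≥ 2) = 14/33.
Σ M·P over the event = 1·(3/33) + 2·(4/33) + 2·(3/33) + 9·(1/33) + 9·(3/33) = 53/33.
E[M | N ≥ 2] = (53/33) / (14/33) = 53/14.

53/14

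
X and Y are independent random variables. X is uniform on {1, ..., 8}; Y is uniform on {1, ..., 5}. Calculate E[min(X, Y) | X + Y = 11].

4

Outcomes with X + Y = 11: (6,5), (7,4), (8,3), each with probability 1/40.
E[min(X, Y) | X + Y = 11] = (5 + 4 + 3) / 3 = 4.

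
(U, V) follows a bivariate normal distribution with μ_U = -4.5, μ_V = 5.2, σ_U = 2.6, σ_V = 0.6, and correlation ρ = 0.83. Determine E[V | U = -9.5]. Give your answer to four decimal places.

The regression of V on U has slope ρ·σ_V/σ_U and passes through (μ_U, μ_V).
E[V | U=-9.5] = 5.2 + (0.83)·(0.6/2.6)·(-9.5 − (-4.5)) = 5.2 + (0.19154)·(-5) = 4.2423.

4.2423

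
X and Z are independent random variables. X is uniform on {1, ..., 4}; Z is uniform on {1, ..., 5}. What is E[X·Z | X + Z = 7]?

Outcomes with X + Z = 7: (2,5), (3,4), (4,3), each with probability 1/20.
E[X·Z | X + Z = 7] = (10 + 12 + 12) / 3 = 34/3.

34/3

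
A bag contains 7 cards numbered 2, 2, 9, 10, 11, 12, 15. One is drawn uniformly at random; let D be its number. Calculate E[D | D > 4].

57/5

P(D > 4) = 5/7.
Σ over the event: 9·1/7 + 10·1/7 + 11·1/7 + 12·1/7 + 15·1/7 = 57/7.
E[D | D > 4] = (57/7) / (5/7) = 57/5.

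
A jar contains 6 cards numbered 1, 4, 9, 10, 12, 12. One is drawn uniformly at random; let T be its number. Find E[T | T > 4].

P(T > 4) = 2/3.
Σ over the event: 9·1/6 + 10·1/6 + 12·1/3 = 43/6.
E[T | T > 4] = (43/6) / (2/3) = 43/4.

43/4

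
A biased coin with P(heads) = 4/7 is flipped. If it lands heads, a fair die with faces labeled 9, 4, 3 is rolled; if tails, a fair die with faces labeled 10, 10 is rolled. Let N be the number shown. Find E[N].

22/3

E[N | heads] = (9+4+3)/3 = 16/3.
E[N | tails] = (10+10)/2 = 10.
By the law of total expectation,
E[N] = (4/7)·(16/3) + (3/7)·(10) = 22/3.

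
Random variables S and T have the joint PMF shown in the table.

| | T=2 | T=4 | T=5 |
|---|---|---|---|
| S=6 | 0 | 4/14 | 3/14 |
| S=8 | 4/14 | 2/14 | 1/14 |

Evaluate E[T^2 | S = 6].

139/7

P(S = 6) = 1/2.
Σ T^2·P over the event = 16·(4/14) + 25·(3/14) = 139/14.
E[T^2 | S = 6] = (139/14) / (1/2) = 139/7.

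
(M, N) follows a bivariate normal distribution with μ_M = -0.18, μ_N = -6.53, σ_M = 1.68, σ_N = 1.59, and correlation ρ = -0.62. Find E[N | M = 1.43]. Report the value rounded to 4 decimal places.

E[N | M=x] = μ_N + ρ(σ_N/σ_M)(x − μ_M) for jointly normal variables.
E[N | M=1.43] = -6.53 + (-0.62)·(1.59/1.68)·(1.43 − (-0.18)) = -6.53 + (-0.58679)·(1.61) = -7.4747.

-7.4747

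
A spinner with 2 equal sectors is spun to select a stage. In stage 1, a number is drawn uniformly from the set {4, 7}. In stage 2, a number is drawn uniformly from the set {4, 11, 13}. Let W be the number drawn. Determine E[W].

89/12

E[W | stage 1] = (4+7)/2 = 11/2.
E[W | stage 2] = (4+11+13)/3 = 28/3.
By the law of total expectation,
E[W] = (1/2)·(11/2) + (1/2)·(28/3) = 89/12.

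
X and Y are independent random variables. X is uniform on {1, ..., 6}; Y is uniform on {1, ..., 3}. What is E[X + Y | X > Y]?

P(X > Y) = 2/3.
Summing (X+Y)·P(x,y) over outcomes with X > Y gives 25/6.
E[X + Y | X > Y] = (25/6) / (2/3) = 25/4.

25/4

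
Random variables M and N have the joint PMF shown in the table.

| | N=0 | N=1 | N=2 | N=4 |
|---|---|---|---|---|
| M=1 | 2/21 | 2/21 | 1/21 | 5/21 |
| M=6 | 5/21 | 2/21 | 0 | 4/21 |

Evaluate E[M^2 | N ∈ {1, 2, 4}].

P(N ∈ {1, 2, 4}) = 2/3.
Σ M^2·P over the event = 1·(2/21) + 1·(1/21) + 1·(5/21) + 36·(2/21) + 36·(4/21) = 32/3.
E[M^2 | N ∈ {1, 2, 4}] = (32/3) / (2/3) = 16.

16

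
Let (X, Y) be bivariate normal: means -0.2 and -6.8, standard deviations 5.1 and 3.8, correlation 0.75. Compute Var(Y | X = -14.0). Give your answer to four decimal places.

6.3175

For a bivariate normal, Var(Y | X=x) = σ_Y²(1 − ρ²).
Var(Y | X=-14.0) = (3.8)²·(1 − (0.75)²) = 14.44·0.4375 = 6.3175.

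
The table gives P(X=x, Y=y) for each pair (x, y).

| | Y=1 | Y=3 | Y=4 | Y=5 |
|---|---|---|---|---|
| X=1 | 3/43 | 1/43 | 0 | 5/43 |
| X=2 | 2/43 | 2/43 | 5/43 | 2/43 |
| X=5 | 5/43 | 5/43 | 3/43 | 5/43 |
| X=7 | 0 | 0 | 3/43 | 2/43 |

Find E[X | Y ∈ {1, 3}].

31/9

P(Y ∈ {1, 3}) = 18/43.
Σ X·P over the event = 1·(3/43) + 1·(1/43) + 2·(2/43) + 2·(2/43) + 5·(5/43) + 5·(5/43) = 62/43.
E[X | Y ∈ {1, 3}] = (62/43) / (18/43) = 31/9.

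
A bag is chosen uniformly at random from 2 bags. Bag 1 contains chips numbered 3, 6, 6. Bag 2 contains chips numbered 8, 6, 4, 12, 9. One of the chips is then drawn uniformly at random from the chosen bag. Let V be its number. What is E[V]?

32/5

E[V | bag 1] = (3+6+6)/3 = 5.
E[V | bag 2] = (8+6+4+12+9)/5 = 39/5.
By the law of total expectation,
E[V] = (1/2)·(5) + (1/2)·(39/5) = 32/5.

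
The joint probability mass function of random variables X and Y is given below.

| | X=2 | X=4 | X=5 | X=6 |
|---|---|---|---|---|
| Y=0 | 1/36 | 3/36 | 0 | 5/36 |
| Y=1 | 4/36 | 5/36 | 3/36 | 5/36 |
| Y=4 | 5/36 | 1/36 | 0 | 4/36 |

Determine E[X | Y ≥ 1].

P(Y ≥ 1) = 3/4.
Summing X·P(X=x,Y=y) over the conditioning event gives 37/12.
E[X | Y ≥ 1] = (37/12) / (3/4) = 37/9.

37/9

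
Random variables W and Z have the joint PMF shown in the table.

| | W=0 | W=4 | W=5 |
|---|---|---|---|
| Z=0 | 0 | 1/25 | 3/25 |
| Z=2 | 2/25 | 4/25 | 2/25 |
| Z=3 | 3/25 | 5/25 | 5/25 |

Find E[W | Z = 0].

P(Z = 0) = 4/25.
Summing W·P(W=x,Z=y) over the conditioning event gives 19/25.
E[W | Z = 0] = (19/25) / (4/25) = 19/4.

19/4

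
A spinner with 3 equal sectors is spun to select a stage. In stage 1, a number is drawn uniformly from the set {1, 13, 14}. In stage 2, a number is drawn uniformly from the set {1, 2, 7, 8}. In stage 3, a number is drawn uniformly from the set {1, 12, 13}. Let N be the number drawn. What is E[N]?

15/2

E[N | stage 1] = (1+13+14)/3 = 28/3.
E[N | stage 2] = (1+2+7+8)/4 = 9/2.
E[N | stage 3] = (1+12+13)/3 = 26/3.
E[N] = (1/3)·(28/3) + (1/3)·(9/2) + (1/3)·(26/3) = 15/2.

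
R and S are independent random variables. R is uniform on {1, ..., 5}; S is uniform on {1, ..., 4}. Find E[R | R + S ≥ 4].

56/17

P(R + S ≥ 4) = 17/20.
Summing R·P(x,y) over outcomes with R + S ≥ 4 gives 14/5.
E[R | R + S ≥ 4] = (14/5) / (17/20) = 56/17.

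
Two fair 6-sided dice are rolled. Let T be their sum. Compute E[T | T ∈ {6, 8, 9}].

P(T ∈ {6, 8, 9}) = 7/18.
Σ over the event: 6·5/36 + 8·5/36 + 9·1/9 = 53/18.
E[T | T ∈ {6, 8, 9}] = (53/18) / (7/18) = 53/7.

53/7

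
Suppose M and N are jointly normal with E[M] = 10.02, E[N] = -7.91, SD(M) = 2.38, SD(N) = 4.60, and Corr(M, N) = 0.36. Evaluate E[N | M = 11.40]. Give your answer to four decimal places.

-6.9498

For a bivariate normal, E[N | M=x] = μ_N + ρ·(σ_N/σ_M)·(x − μ_M).
E[N | M=11.40] = -7.91 + (0.36)·(4.60/2.38)·(11.40 − (10.02)) = -7.91 + (0.6958)·(1.38) = -6.9498.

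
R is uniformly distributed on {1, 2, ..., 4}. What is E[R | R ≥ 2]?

3

Given R ≥ 2, R is equally likely to be any of {2, 3, 4}.
E[R | R ≥ 2] = (2 + 3 + 4) / 3 = 3.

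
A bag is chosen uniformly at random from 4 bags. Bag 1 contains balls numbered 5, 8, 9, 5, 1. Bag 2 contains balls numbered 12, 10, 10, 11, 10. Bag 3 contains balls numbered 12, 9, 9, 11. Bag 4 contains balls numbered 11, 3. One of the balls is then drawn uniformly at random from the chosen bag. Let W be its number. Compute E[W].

669/80

E[W | bag 1] = (5+8+9+5+1)/5 = 28/5.
E[W | bag 2] = (12+10+10+11+10)/5 = 53/5.
E[W | bag 3] = (12+9+9+11)/4 = 41/4.
E[W | bag 4] = (11+3)/2 = 7.
E[W] = (1/4)·(28/5) + (1/4)·(53/5) + (1/4)·(41/4) + (1/4)·(7) = 669/80.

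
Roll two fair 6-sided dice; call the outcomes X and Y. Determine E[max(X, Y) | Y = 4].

Outcomes with Y = 4: (1,4), (2,4), (3,4), (4,4), (5,4), (6,4), each with probability 1/36.
E[max(X, Y) | Y = 4] = (4 + 4 + 4 + 4 + 5 + 6) / 6 = 9/2.

9/2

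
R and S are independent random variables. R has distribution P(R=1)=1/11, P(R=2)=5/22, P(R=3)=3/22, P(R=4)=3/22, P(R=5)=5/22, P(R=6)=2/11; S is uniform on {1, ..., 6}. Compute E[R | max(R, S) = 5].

P(max(R, S) = 5) = 19/66.
Summing R·P(x,y) over outcomes with max(R, S) = 5 gives 79/66.
E[R | max(R, S) = 5] = (79/66) / (19/66) = 79/19.

79/19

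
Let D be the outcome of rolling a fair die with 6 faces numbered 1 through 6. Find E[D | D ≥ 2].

4

Given D ≥ 2, D is equally likely to be any of {2, 3, 4, 5, 6}.
E[D | D ≥ 2] = (2 + 3 + 4 + 5 + 6) / 5 = 4.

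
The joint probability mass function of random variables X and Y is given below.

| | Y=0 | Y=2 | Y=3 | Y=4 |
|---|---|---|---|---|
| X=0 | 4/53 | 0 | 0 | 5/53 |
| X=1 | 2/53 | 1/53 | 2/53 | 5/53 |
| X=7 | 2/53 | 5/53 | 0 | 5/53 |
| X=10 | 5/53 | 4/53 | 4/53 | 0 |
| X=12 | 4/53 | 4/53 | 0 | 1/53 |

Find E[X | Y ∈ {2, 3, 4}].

109/18

P(Y ∈ {2, 3, 4}) = 36/53.
Summing X·P(X=x,Y=y) over the conditioning event gives 218/53.
E[X | Y ∈ {2, 3, 4}] = (218/53) / (36/53) = 109/18.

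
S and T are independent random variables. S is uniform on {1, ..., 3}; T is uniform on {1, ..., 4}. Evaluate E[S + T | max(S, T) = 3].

24/5

P(max(S, T) = 3) = 5/12.
Summing (S+T)·P(x,y) over outcomes with max(S, T) = 3 gives 2.
E[S + T | max(S, T) = 3] = (2) / (5/12) = 24/5.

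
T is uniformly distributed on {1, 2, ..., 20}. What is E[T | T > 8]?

Given T > 8, T is equally likely to be any of {9, 10, 11, 12, 13, 14, 15, 16, 17, 18, 19, 20}.
E[T | T > 8] = (9 + 10 + 11 + 12 + 13 + 14 + 15 + 16 + 17 + 18 + 19 + 20) / 12 = 29/2.

29/2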